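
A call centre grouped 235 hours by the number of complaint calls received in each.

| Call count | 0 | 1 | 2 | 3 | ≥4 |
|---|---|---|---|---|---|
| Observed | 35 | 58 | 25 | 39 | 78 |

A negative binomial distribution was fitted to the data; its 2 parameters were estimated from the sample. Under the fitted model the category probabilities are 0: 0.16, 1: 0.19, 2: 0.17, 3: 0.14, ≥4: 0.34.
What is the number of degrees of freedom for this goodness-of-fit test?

2

There are k = 5 categories and 2 parameters estimated from the data, so df = 5 − 1 − 2 = 2.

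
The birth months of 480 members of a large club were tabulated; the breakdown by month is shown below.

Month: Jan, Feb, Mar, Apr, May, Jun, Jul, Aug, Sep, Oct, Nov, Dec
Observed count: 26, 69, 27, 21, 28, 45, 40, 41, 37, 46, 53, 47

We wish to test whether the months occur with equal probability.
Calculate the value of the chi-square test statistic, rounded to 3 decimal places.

Expected count for each of the 12 categories: 480/12 = 40.
χ² = (26−40)²/40 + (69−40)²/40 + (27−40)²/40 + (21−40)²/40 + (28−40)²/40 + (45−40)²/40 + (40−40)²/40 + (41−40)²/40 + (37−40)²/40 + (46−40)²/40 + (53−40)²/40 + (47−40)²/40
   = 4.9000 + 21.0250 + 4.2250 + 9.0250 + 3.6000 + 0.6250 + 0.0000 + 0.0250 + 0.2250 + 0.9000 + 4.2250 + 1.2250
Sum = 50.000

50.000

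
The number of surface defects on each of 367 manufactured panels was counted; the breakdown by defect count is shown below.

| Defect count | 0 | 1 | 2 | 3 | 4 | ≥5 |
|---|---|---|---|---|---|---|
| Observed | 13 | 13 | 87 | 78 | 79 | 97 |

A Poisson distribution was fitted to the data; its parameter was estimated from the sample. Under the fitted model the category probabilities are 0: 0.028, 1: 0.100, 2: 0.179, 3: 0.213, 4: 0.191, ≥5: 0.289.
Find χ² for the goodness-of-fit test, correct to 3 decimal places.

Expected counts E_i = n·p_i: 367×0.028 = 10.276, 367×0.100 = 36.7, 367×0.179 = 65.693, 367×0.213 = 78.171, 367×0.191 = 70.097, 367×0.289 = 106.063.
χ² = (13−10.276)²/10.276 + (13−36.7)²/36.7 + (87−65.693)²/65.693 + (78−78.171)²/78.171 + (79−70.097)²/70.097 + (97−106.063)²/106.063
   = 0.7221 + 15.3049 + 6.9108 + 0.0004 + 1.1308 + 0.7744
Sum = 24.843

24.843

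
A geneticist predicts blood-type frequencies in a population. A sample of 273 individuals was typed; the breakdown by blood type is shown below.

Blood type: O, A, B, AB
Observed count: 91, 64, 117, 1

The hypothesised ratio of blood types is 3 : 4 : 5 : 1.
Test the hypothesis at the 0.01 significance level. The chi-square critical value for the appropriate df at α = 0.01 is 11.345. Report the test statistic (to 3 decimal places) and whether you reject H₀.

Ratio total = 13. Expected counts: 273×3/13 = 63, 273×4/13 = 84, 273×5/13 = 105, 273×1/13 = 21.
O: (91 − 63)²/63 = 784/63 = 12.4444
A: (64 − 84)²/84 = 400/84 = 4.7619
B: (117 − 105)²/105 = 144/105 = 1.3714
AB: (1 − 21)²/21 = 400/21 = 19.0476
Sum = 37.625
df = 3. Since 37.625 > 11.345, we reject H₀.

37.625; reject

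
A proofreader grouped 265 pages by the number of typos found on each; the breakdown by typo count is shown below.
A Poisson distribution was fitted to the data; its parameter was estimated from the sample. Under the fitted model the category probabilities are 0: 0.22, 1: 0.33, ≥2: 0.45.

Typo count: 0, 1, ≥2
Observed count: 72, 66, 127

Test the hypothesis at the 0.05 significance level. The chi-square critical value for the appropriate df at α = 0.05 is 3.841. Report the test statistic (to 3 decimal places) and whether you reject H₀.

8.984; reject

Expected counts E_i = n·p_i: 265×0.22 = 58.3, 265×0.33 = 87.45, 265×0.45 = 119.25.
0: (72 − 58.3)²/58.3 = 187.69/58.3 = 3.2194
1: (66 − 87.45)²/87.45 = 460.1025/87.45 = 5.2613
≥2: (127 − 119.25)²/119.25 = 60.0625/119.25 = 0.5037
Sum = 8.984
df = 1. Since 8.984 > 3.841, we reject H₀.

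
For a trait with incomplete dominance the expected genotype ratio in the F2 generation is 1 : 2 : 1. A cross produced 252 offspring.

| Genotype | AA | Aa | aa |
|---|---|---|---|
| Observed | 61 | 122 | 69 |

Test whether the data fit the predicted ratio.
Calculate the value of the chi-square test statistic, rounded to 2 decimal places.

0.76

Ratio total = 4. Expected counts: 252×1/4 = 63, 252×2/4 = 126, 252×1/4 = 63.
cat         O        E   (O−E)²/E
AA         61       63      0.063
Aa        122      126      0.127
aa         69       63      0.571
Sum = 0.76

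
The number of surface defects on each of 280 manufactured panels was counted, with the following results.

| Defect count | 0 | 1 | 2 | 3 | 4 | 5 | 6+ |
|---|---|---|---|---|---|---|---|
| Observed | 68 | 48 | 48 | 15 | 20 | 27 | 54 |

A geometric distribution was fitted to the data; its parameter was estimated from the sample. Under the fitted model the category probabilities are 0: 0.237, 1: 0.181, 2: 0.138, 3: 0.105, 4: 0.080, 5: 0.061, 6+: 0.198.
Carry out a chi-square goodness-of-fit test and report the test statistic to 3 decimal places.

15.559

Expected counts E_i = n·p_i: 280×0.237 = 66.36, 280×0.181 = 50.68, 280×0.138 = 38.64, 280×0.105 = 29.4, 280×0.080 = 22.4, 280×0.061 = 17.08, 280×0.198 = 55.44.
0: (68 − 66.36)²/66.36 = 2.6896/66.36 = 0.0405
1: (48 − 50.68)²/50.68 = 7.1824/50.68 = 0.1417
2: (48 − 38.64)²/38.64 = 87.6096/38.64 = 2.2673
3: (15 − 29.4)²/29.4 = 207.36/29.4 = 7.0531
4: (20 − 22.4)²/22.4 = 5.76/22.4 = 0.2571
5: (27 − 17.08)²/17.08 = 98.4064/17.08 = 5.7615
6+: (54 − 55.44)²/55.44 = 2.0736/55.44 = 0.0374
Sum = 15.559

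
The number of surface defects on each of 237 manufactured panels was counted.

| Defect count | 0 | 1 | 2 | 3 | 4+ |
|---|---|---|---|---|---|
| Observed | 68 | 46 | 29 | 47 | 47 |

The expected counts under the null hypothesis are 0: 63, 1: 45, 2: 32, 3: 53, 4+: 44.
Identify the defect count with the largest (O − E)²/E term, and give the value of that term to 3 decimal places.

3, 0.679

0: (68 − 63)²/63 = 25/63 = 0.3968
1: (46 − 45)²/45 = 1/45 = 0.0222
2: (29 − 32)²/32 = 9/32 = 0.2813
3: (47 − 53)²/53 = 36/53 = 0.6792
4+: (47 − 44)²/44 = 9/44 = 0.2045
The largest term is for 3: 0.679.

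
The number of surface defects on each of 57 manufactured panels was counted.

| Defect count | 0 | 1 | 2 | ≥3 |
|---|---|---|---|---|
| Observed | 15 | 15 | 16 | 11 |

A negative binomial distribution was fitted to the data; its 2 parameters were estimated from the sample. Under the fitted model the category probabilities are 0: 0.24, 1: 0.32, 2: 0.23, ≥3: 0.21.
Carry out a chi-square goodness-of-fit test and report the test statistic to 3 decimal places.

1.419

Expected counts E_i = n·p_i: 57×0.24 = 13.68, 57×0.32 = 18.24, 57×0.23 = 13.11, 57×0.21 = 11.97.
χ² = (15−13.68)²/13.68 + (15−18.24)²/18.24 + (16−13.11)²/13.11 + (11−11.97)²/11.97
   = 0.1274 + 0.5755 + 0.6371 + 0.0786
Sum = 1.419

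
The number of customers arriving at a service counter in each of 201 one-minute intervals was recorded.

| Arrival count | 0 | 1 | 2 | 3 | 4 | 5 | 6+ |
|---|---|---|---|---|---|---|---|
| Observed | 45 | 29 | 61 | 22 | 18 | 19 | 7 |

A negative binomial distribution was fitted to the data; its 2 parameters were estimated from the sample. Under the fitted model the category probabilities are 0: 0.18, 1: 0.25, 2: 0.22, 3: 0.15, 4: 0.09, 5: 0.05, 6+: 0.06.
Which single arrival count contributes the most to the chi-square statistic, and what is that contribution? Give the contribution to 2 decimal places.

Expected counts E_i = n·p_i: 201×0.18 = 36.18, 201×0.25 = 50.25, 201×0.22 = 44.22, 201×0.15 = 30.15, 201×0.09 = 18.09, 201×0.05 = 10.05, 201×0.06 = 12.06.
0: (45 − 36.18)²/36.18 = 77.7924/36.18 = 2.150
1: (29 − 50.25)²/50.25 = 451.5625/50.25 = 8.986
2: (61 − 44.22)²/44.22 = 281.5684/44.22 = 6.367
3: (22 − 30.15)²/30.15 = 66.4225/30.15 = 2.203
4: (18 − 18.09)²/18.09 = 0.0081/18.09 = 0.000
5: (19 − 10.05)²/10.05 = 80.1025/10.05 = 7.970
6+: (7 − 12.06)²/12.06 = 25.6036/12.06 = 2.123
The largest term is for 1: 8.99.

1, 8.99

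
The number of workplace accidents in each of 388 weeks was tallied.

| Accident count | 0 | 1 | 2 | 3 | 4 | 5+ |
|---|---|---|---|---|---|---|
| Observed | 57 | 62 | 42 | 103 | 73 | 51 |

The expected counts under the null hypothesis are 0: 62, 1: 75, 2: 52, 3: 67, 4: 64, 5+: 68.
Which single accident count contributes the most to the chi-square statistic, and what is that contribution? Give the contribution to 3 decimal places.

cat         O        E   (O−E)²/E
0          57       62     0.4032
1          62       75     2.2533
2          42       52     1.9231
3         103       67    19.3433
4          73       64     1.2656
5+         51       68     4.2500
The largest term is for 3: 19.343.

3, 19.343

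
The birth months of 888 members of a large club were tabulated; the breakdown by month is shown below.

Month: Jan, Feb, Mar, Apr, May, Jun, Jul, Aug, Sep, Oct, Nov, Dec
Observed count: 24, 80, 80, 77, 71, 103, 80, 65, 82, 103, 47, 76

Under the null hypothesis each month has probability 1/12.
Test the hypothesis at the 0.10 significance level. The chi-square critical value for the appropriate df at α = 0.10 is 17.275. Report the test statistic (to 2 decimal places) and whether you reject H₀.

Expected count for each of the 12 categories: 888/12 = 74.
χ² = (24−74)²/74 + (80−74)²/74 + (80−74)²/74 + (77−74)²/74 + (71−74)²/74 + (103−74)²/74 + (80−74)²/74 + (65−74)²/74 + (82−74)²/74 + (103−74)²/74 + (47−74)²/74 + (76−74)²/74
   = 33.784 + 0.486 + 0.486 + 0.122 + 0.122 + 11.365 + 0.486 + 1.095 + 0.865 + 11.365 + 9.851 + 0.054
Sum = 70.08
df = 11. Since 70.08 > 17.275, we reject H₀.

70.08; reject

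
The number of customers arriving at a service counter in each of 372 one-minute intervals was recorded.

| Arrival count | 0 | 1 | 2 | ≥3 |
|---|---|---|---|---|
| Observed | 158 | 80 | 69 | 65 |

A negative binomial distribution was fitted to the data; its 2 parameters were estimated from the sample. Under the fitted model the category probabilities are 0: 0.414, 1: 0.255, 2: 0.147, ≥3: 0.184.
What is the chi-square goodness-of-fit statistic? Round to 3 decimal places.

6.353

Expected counts E_i = n·p_i: 372×0.414 = 154.008, 372×0.255 = 94.86, 372×0.147 = 54.684, 372×0.184 = 68.448.
cat         O        E   (O−E)²/E
0         158  154.008     0.1035
1          80    94.86     2.3278
2          69   54.684     3.7479
≥3         65   68.448     0.1737
Sum = 6.353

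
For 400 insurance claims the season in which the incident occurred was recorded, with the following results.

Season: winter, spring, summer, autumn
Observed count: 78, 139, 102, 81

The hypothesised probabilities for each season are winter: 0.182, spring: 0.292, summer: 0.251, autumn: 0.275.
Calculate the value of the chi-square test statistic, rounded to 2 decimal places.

Expected counts E_i = n·p_i: 400×0.182 = 72.8, 400×0.292 = 116.8, 400×0.251 = 100.4, 400×0.275 = 110.
χ² = (78−72.8)²/72.8 + (139−116.8)²/116.8 + (102−100.4)²/100.4 + (81−110)²/110
   = 0.371 + 4.220 + 0.025 + 7.645
Sum = 12.26

12.26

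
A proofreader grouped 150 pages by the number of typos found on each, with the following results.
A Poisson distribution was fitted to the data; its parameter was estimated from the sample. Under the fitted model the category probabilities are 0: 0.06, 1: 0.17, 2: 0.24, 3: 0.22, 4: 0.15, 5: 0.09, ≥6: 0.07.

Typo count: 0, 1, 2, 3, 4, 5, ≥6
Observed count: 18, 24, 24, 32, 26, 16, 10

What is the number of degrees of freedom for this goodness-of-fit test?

There are k = 7 categories and 1 parameter estimated from the data, so df = 7 − 1 − 1 = 5.

5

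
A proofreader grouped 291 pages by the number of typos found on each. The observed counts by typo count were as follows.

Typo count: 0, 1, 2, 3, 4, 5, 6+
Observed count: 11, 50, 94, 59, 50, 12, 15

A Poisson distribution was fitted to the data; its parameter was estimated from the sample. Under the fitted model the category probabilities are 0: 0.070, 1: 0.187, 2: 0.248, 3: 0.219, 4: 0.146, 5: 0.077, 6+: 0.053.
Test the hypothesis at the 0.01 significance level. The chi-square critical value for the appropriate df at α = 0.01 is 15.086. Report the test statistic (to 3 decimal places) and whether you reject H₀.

Expected counts E_i = n·p_i: 291×0.070 = 20.37, 291×0.187 = 54.417, 291×0.248 = 72.168, 291×0.219 = 63.729, 291×0.146 = 42.486, 291×0.077 = 22.407, 291×0.053 = 15.423.
cat         O        E   (O−E)²/E
0          11    20.37     4.3101
1          50   54.417     0.3585
2          94   72.168     6.6045
3          59   63.729     0.3509
4          50   42.486     1.3289
5          12   22.407     4.8336
6+         15   15.423     0.0116
Sum = 17.798
df = 5. Since 17.798 > 15.086, we reject H₀.

17.798; reject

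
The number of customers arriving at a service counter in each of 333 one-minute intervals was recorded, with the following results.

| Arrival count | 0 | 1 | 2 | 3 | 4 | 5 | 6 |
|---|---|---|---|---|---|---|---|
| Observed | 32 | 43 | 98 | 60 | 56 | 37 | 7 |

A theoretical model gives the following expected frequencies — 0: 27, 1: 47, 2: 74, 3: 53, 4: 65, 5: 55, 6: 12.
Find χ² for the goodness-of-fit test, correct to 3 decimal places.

19.195

0: (32 − 27)²/27 = 25/27 = 0.9259
1: (43 − 47)²/47 = 16/47 = 0.3404
2: (98 − 74)²/74 = 576/74 = 7.7838
3: (60 − 53)²/53 = 49/53 = 0.9245
4: (56 − 65)²/65 = 81/65 = 1.2462
5: (37 − 55)²/55 = 324/55 = 5.8909
6: (7 − 12)²/12 = 25/12 = 2.0833
Sum = 19.195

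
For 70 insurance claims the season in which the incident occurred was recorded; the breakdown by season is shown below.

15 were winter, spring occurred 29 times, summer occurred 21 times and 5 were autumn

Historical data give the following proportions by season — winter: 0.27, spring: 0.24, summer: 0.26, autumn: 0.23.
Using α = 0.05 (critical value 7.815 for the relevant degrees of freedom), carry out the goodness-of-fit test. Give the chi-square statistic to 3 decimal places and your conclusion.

Expected counts E_i = n·p_i: 70×0.27 = 18.9, 70×0.24 = 16.8, 70×0.26 = 18.2, 70×0.23 = 16.1.
cat         O        E   (O−E)²/E
winter     15     18.9     0.8048
spring     29     16.8     8.8595
summer     21     18.2     0.4308
autumn      5     16.1     7.6528
Sum = 17.748
df = 3. Since 17.748 > 7.815, we reject H₀.

17.748; reject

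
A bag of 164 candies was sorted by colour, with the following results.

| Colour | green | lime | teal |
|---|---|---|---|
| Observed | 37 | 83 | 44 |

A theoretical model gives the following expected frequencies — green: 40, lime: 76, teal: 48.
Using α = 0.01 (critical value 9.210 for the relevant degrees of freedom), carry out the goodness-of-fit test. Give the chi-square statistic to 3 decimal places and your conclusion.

1.203; do not reject

χ² = (37−40)²/40 + (83−76)²/76 + (44−48)²/48
   = 0.2250 + 0.6447 + 0.3333
Sum = 1.203
df = 2. Since 1.203 < 9.210, we do not reject H₀.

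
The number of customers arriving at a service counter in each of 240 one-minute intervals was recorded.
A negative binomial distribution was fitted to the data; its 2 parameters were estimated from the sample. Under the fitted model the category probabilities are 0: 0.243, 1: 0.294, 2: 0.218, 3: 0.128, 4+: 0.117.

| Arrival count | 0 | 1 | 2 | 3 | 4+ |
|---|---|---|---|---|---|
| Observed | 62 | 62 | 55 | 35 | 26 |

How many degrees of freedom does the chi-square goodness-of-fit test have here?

There are k = 5 categories and 2 parameters estimated from the data, so df = 5 − 1 − 2 = 2.

2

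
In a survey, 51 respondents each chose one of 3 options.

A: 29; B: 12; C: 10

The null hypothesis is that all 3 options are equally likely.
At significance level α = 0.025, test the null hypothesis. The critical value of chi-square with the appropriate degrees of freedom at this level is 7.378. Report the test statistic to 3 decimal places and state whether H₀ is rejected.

Under H₀ each category has probability 1/3, so each expected count is 51/3 = 17.
cat         O        E   (O−E)²/E
A          29       17     8.4706
B          12       17     1.4706
C          10       17     2.8824
Sum = 12.824
df = 2. Since 12.824 > 7.378, we reject H₀.

12.824; reject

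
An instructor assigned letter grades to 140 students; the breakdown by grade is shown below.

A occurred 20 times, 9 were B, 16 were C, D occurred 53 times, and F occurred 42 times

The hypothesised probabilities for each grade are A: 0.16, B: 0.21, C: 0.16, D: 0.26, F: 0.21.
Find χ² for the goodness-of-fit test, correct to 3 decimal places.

29.211

Expected counts E_i = n·p_i: 140×0.16 = 22.4, 140×0.21 = 29.4, 140×0.16 = 22.4, 140×0.26 = 36.4, 140×0.21 = 29.4.
χ² = (20−22.4)²/22.4 + (9−29.4)²/29.4 + (16−22.4)²/22.4 + (53−36.4)²/36.4 + (42−29.4)²/29.4
   = 0.2571 + 14.1551 + 1.8286 + 7.5703 + 5.4000
Sum = 29.211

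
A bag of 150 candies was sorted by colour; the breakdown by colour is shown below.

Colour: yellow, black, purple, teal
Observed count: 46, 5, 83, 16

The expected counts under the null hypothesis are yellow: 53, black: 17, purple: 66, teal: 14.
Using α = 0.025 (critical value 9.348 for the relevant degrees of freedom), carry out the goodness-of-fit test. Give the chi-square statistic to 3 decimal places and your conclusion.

14.060; reject

cat         O        E   (O−E)²/E
yellow     46       53     0.9245
black       5       17     8.4706
purple     83       66     4.3788
teal       16       14     0.2857
Sum = 14.060
df = 3. Since 14.060 > 9.348, we reject H₀.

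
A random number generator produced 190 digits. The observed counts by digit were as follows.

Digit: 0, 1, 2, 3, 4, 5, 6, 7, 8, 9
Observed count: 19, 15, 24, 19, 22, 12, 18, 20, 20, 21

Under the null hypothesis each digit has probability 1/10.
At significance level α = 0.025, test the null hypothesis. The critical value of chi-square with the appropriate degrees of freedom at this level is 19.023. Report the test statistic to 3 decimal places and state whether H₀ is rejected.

5.579; do not reject

Under H₀ each category has probability 1/10, so each expected count is 190/10 = 19.
cat         O        E   (O−E)²/E
0          19       19     0.0000
1          15       19     0.8421
2          24       19     1.3158
3          19       19     0.0000
4          22       19     0.4737
5          12       19     2.5789
6          18       19     0.0526
7          20       19     0.0526
8          20       19     0.0526
9          21       19     0.2105
Sum = 5.579
df = 9. Since 5.579 < 19.023, we do not reject H₀.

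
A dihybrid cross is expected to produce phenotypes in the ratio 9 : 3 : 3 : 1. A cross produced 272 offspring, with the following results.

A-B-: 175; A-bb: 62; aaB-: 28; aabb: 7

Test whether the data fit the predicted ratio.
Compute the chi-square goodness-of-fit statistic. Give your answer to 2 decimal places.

Ratio total = 16. Expected counts: 272×9/16 = 153, 272×3/16 = 51, 272×3/16 = 51, 272×1/16 = 17.
cat         O        E   (O−E)²/E
A-B-      175      153      3.163
A-bb       62       51      2.373
aaB-       28       51     10.373
aabb        7       17      5.882
Sum = 21.79

21.79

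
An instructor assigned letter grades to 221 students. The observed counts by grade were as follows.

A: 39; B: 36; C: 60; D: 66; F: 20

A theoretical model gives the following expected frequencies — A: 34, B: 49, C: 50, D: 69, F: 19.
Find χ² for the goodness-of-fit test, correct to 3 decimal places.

A: (39 − 34)²/34 = 25/34 = 0.7353
B: (36 − 49)²/49 = 169/49 = 3.4490
C: (60 − 50)²/50 = 100/50 = 2.0000
D: (66 − 69)²/69 = 9/69 = 0.1304
F: (20 − 19)²/19 = 1/19 = 0.0526
Sum = 6.367

6.367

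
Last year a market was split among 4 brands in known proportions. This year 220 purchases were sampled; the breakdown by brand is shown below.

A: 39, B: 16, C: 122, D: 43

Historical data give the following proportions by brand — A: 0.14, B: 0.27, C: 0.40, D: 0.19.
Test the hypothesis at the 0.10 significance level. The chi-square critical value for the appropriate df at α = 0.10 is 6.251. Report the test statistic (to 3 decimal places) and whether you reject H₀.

47.064; reject

Expected counts E_i = n·p_i: 220×0.14 = 30.8, 220×0.27 = 59.4, 220×0.40 = 88, 220×0.19 = 41.8.
A: (39 − 30.8)²/30.8 = 67.24/30.8 = 2.1831
B: (16 − 59.4)²/59.4 = 1883.56/59.4 = 31.7098
C: (122 − 88)²/88 = 1156/88 = 13.1364
D: (43 − 41.8)²/41.8 = 1.44/41.8 = 0.0344
Sum = 47.064
df = 3. Since 47.064 > 6.251, we reject H₀.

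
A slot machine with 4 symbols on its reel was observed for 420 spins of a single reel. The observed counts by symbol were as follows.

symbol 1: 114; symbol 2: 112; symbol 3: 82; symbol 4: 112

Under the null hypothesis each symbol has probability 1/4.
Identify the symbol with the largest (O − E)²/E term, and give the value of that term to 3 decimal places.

symbol 3, 5.038

Expected count for each of the 4 categories: 420/4 = 105.
symbol 1: (114 − 105)²/105 = 81/105 = 0.7714
symbol 2: (112 − 105)²/105 = 49/105 = 0.4667
symbol 3: (82 − 105)²/105 = 529/105 = 5.0381
symbol 4: (112 − 105)²/105 = 49/105 = 0.4667
The largest term is for symbol 3: 5.038.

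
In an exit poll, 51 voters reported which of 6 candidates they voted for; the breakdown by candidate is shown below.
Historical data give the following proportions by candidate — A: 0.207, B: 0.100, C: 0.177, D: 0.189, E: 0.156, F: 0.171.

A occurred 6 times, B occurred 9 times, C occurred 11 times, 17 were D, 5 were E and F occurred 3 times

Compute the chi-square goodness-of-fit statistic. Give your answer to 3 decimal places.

15.853

Expected counts E_i = n·p_i: 51×0.207 = 10.557, 51×0.100 = 5.1, 51×0.177 = 9.027, 51×0.189 = 9.639, 51×0.156 = 7.956, 51×0.171 = 8.721.
χ² = (6−10.557)²/10.557 + (9−5.1)²/5.1 + (11−9.027)²/9.027 + (17−9.639)²/9.639 + (5−7.956)²/7.956 + (3−8.721)²/8.721
   = 1.9671 + 2.9824 + 0.4312 + 5.6214 + 1.0983 + 3.7530
Sum = 15.853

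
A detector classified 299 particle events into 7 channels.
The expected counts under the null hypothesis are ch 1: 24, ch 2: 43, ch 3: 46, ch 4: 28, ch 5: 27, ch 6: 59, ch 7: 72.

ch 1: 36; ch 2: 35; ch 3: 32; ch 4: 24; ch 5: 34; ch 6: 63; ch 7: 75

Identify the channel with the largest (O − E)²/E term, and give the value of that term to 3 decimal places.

χ² = (36−24)²/24 + (35−43)²/43 + (32−46)²/46 + (24−28)²/28 + (34−27)²/27 + (63−59)²/59 + (75−72)²/72
   = 6.0000 + 1.4884 + 4.2609 + 0.5714 + 1.8148 + 0.2712 + 0.1250
The largest term is for ch 1: 6.000.

ch 1, 6.000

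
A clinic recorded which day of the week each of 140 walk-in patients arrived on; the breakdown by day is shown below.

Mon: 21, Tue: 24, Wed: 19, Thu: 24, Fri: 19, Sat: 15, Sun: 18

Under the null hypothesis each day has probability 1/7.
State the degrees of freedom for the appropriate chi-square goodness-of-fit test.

There are k = 7 categories and no parameters were estimated from the data, so df = 7 − 1 = 6.

6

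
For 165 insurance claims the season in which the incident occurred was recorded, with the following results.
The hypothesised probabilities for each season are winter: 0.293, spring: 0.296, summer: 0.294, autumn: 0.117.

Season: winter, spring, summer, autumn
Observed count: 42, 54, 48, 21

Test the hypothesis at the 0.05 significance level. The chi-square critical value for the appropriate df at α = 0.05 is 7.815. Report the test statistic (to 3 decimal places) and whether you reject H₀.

1.532; do not reject

Expected counts E_i = n·p_i: 165×0.293 = 48.345, 165×0.296 = 48.84, 165×0.294 = 48.51, 165×0.117 = 19.305.
χ² = (42−48.345)²/48.345 + (54−48.84)²/48.84 + (48−48.51)²/48.51 + (21−19.305)²/19.305
   = 0.8327 + 0.5452 + 0.0054 + 0.1488
Sum = 1.532
df = 3. Since 1.532 < 7.815, we do not reject H₀.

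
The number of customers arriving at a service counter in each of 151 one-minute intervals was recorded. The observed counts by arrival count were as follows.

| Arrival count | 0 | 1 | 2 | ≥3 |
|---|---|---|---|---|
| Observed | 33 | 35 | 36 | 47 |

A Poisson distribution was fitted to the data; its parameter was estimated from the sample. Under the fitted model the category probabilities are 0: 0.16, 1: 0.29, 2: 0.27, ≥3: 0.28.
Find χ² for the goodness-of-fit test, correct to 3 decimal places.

6.084

Expected counts E_i = n·p_i: 151×0.16 = 24.16, 151×0.29 = 43.79, 151×0.27 = 40.77, 151×0.28 = 42.28.
χ² = (33−24.16)²/24.16 + (35−43.79)²/43.79 + (36−40.77)²/40.77 + (47−42.28)²/42.28
   = 3.2345 + 1.7644 + 0.5581 + 0.5269
Sum = 6.084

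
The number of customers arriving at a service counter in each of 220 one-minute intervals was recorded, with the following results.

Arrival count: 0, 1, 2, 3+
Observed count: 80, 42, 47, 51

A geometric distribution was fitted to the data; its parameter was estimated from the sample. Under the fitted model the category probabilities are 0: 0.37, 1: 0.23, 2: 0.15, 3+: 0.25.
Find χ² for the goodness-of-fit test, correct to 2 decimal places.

Expected counts E_i = n·p_i: 220×0.37 = 81.4, 220×0.23 = 50.6, 220×0.15 = 33, 220×0.25 = 55.
χ² = (80−81.4)²/81.4 + (42−50.6)²/50.6 + (47−33)²/33 + (51−55)²/55
   = 0.024 + 1.462 + 5.939 + 0.291
Sum = 7.72

7.72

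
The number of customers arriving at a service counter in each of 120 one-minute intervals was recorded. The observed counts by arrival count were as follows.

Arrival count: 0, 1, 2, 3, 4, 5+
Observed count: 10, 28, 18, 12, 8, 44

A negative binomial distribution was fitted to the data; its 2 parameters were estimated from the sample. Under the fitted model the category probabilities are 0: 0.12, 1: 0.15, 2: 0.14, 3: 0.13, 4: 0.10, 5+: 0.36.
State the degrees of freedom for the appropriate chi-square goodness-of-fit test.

3

There are k = 6 categories and 2 parameters estimated from the data, so df = 6 − 1 − 2 = 3.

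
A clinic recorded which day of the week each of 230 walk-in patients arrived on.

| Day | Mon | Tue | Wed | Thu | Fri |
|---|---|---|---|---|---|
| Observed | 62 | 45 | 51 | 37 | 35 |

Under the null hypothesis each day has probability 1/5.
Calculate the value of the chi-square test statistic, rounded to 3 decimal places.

10.522

Under H₀ each category has probability 1/5, so each expected count is 230/5 = 46.
χ² = (62−46)²/46 + (45−46)²/46 + (51−46)²/46 + (37−46)²/46 + (35−46)²/46
   = 5.5652 + 0.0217 + 0.5435 + 1.7609 + 2.6304
Sum = 10.522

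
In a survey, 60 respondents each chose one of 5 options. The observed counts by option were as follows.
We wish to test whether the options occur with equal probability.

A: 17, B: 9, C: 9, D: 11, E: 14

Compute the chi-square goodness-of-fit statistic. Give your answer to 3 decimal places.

Expected count for each of the 5 categories: 60/5 = 12.
cat         O        E   (O−E)²/E
A          17       12     2.0833
B           9       12     0.7500
C           9       12     0.7500
D          11       12     0.0833
E          14       12     0.3333
Sum = 4.000

4.000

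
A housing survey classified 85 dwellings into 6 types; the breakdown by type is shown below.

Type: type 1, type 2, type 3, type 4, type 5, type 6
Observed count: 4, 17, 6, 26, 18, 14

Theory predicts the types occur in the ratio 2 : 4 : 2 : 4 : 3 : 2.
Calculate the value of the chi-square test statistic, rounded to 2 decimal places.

Ratio total = 17. Expected counts: 85×2/17 = 10, 85×4/17 = 20, 85×2/17 = 10, 85×4/17 = 20, 85×3/17 = 15, 85×2/17 = 10.
χ² = (4−10)²/10 + (17−20)²/20 + (6−10)²/10 + (26−20)²/20 + (18−15)²/15 + (14−10)²/10
   = 3.600 + 0.450 + 1.600 + 1.800 + 0.600 + 1.600
Sum = 9.65

9.65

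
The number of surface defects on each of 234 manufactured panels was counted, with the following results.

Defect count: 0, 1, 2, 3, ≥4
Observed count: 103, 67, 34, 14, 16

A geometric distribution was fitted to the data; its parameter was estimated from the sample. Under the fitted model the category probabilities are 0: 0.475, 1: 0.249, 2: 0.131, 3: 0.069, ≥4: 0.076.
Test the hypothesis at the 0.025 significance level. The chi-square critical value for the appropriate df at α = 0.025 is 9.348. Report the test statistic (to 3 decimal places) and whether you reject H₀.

Expected counts E_i = n·p_i: 234×0.475 = 111.15, 234×0.249 = 58.266, 234×0.131 = 30.654, 234×0.069 = 16.146, 234×0.076 = 17.784.
χ² = (103−111.15)²/111.15 + (67−58.266)²/58.266 + (34−30.654)²/30.654 + (14−16.146)²/16.146 + (16−17.784)²/17.784
   = 0.5976 + 1.3092 + 0.3652 + 0.2852 + 0.1790
Sum = 2.736
df = 3. Since 2.736 < 9.348, we do not reject H₀.

2.736; do not reject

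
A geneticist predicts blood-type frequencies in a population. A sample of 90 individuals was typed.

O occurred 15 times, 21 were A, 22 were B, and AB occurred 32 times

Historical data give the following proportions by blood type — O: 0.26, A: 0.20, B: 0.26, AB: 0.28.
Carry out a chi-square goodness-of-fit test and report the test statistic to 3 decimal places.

5.434

Expected counts E_i = n·p_i: 90×0.26 = 23.4, 90×0.20 = 18, 90×0.26 = 23.4, 90×0.28 = 25.2.
cat         O        E   (O−E)²/E
O          15     23.4     3.0154
A          21       18     0.5000
B          22     23.4     0.0838
AB         32     25.2     1.8349
Sum = 5.434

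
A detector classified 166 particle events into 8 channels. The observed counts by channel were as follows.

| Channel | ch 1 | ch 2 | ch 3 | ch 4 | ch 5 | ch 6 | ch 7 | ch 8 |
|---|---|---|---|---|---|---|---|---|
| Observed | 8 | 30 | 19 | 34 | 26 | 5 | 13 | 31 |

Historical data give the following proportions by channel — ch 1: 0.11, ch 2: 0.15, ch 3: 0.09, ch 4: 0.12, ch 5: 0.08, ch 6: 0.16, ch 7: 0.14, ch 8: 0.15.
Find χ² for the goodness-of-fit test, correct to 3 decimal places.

53.556

Expected counts E_i = n·p_i: 166×0.11 = 18.26, 166×0.15 = 24.9, 166×0.09 = 14.94, 166×0.12 = 19.92, 166×0.08 = 13.28, 166×0.16 = 26.56, 166×0.14 = 23.24, 166×0.15 = 24.9.
ch 1: (8 − 18.26)²/18.26 = 105.2676/18.26 = 5.7649
ch 2: (30 − 24.9)²/24.9 = 26.01/24.9 = 1.0446
ch 3: (19 − 14.94)²/14.94 = 16.4836/14.94 = 1.1033
ch 4: (34 − 19.92)²/19.92 = 198.2464/19.92 = 9.9521
ch 5: (26 − 13.28)²/13.28 = 161.7984/13.28 = 12.1836
ch 6: (5 − 26.56)²/26.56 = 464.8336/26.56 = 17.5013
ch 7: (13 − 23.24)²/23.24 = 104.8576/23.24 = 4.5119
ch 8: (31 − 24.9)²/24.9 = 37.21/24.9 = 1.4944
Sum = 53.556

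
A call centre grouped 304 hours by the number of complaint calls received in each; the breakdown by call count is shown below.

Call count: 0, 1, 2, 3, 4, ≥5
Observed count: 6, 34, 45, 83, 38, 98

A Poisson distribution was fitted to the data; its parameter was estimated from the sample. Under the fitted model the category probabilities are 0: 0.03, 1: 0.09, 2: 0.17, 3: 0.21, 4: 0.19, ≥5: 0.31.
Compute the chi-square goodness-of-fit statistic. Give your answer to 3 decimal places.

16.203

Expected counts E_i = n·p_i: 304×0.03 = 9.12, 304×0.09 = 27.36, 304×0.17 = 51.68, 304×0.21 = 63.84, 304×0.19 = 57.76, 304×0.31 = 94.24.
χ² = (6−9.12)²/9.12 + (34−27.36)²/27.36 + (45−51.68)²/51.68 + (83−63.84)²/63.84 + (38−57.76)²/57.76 + (98−94.24)²/94.24
   = 1.0674 + 1.6115 + 0.8634 + 5.7504 + 6.7600 + 0.1500
Sum = 16.203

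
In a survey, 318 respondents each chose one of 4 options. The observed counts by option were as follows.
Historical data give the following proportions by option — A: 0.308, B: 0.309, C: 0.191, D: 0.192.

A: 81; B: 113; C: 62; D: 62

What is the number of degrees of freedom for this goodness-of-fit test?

There are k = 4 categories and no parameters were estimated from the data, so df = 4 − 1 = 3.

3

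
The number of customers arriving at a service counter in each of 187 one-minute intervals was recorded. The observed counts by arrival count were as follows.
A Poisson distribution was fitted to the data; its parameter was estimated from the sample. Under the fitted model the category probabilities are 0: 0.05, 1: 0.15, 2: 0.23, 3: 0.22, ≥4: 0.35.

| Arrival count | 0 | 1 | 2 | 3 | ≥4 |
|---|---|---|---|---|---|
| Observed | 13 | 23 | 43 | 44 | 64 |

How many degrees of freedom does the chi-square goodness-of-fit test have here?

3

There are k = 5 categories and 1 parameter estimated from the data, so df = 5 − 1 − 1 = 3.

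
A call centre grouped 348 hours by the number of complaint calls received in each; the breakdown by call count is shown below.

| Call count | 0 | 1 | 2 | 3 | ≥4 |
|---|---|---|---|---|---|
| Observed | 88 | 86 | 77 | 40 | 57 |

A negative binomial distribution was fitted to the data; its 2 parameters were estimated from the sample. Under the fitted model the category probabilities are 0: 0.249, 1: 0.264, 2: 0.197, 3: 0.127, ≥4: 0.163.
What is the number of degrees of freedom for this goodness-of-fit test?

2

There are k = 5 categories and 2 parameters estimated from the data, so df = 5 − 1 − 2 = 2.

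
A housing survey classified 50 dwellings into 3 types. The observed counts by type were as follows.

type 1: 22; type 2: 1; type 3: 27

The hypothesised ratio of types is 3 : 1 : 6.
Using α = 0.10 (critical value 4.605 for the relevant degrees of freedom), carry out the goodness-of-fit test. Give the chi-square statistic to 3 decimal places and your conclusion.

6.767; reject

Ratio total = 10. Expected counts: 50×3/10 = 15, 50×1/10 = 5, 50×6/10 = 30.
χ² = (22−15)²/15 + (1−5)²/5 + (27−30)²/30
   = 3.2667 + 3.2000 + 0.3000
Sum = 6.767
df = 2. Since 6.767 > 4.605, we reject H₀.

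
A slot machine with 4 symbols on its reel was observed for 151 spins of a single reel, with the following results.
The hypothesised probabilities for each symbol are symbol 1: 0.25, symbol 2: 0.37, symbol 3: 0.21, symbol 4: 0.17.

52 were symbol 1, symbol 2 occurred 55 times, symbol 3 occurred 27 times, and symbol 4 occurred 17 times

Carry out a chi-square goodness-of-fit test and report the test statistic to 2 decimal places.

Expected counts E_i = n·p_i: 151×0.25 = 37.75, 151×0.37 = 55.87, 151×0.21 = 31.71, 151×0.17 = 25.67.
symbol 1: (52 − 37.75)²/37.75 = 203.0625/37.75 = 5.379
symbol 2: (55 − 55.87)²/55.87 = 0.7569/55.87 = 0.014
symbol 3: (27 − 31.71)²/31.71 = 22.1841/31.71 = 0.700
symbol 4: (17 − 25.67)²/25.67 = 75.1689/25.67 = 2.928
Sum = 9.02

9.02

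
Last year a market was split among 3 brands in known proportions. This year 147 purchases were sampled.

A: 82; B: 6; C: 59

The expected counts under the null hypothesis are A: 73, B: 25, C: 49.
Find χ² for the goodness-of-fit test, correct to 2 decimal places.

17.59

A: (82 − 73)²/73 = 81/73 = 1.110
B: (6 − 25)²/25 = 361/25 = 14.440
C: (59 − 49)²/49 = 100/49 = 2.041
Sum = 17.59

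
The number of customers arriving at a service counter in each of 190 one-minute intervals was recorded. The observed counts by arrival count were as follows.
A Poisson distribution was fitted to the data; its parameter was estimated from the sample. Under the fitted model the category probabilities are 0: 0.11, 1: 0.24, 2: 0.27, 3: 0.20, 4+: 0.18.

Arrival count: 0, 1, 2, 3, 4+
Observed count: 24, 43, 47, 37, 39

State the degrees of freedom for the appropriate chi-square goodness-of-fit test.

There are k = 5 categories and 1 parameter estimated from the data, so df = 5 − 1 − 1 = 3.

3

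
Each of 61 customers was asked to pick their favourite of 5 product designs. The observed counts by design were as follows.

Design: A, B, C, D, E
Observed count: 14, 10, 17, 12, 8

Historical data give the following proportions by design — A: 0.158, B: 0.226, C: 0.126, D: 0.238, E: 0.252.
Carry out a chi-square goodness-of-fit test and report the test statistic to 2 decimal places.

Expected counts E_i = n·p_i: 61×0.158 = 9.638, 61×0.226 = 13.786, 61×0.126 = 7.686, 61×0.238 = 14.518, 61×0.252 = 15.372.
cat         O        E   (O−E)²/E
A          14    9.638      1.974
B          10   13.786      1.040
C          17    7.686     11.287
D          12   14.518      0.437
E           8   15.372      3.535
Sum = 18.27

18.27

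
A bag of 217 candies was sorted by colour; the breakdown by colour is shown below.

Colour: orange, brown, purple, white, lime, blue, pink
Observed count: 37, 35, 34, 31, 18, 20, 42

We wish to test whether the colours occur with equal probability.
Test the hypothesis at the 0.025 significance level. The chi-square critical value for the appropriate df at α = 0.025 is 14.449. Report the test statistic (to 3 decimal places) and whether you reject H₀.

Under H₀ each category has probability 1/7, so each expected count is 217/7 = 31.
cat         O        E   (O−E)²/E
orange     37       31     1.1613
brown      35       31     0.5161
purple     34       31     0.2903
white      31       31     0.0000
lime       18       31     5.4516
blue       20       31     3.9032
pink       42       31     3.9032
Sum = 15.226
df = 6. Since 15.226 > 14.449, we reject H₀.

15.226; reject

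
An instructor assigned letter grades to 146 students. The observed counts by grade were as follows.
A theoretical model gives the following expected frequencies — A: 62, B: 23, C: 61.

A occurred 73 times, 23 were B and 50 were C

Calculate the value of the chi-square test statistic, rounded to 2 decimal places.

3.94

cat         O        E   (O−E)²/E
A          73       62      1.952
B          23       23      0.000
C          50       61      1.984
Sum = 3.94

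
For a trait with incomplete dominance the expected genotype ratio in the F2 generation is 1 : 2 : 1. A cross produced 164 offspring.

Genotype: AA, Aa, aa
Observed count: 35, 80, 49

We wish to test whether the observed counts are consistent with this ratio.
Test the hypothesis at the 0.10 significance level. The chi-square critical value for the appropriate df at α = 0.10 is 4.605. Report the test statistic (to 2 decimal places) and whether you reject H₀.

2.49; do not reject

Ratio total = 4. Expected counts: 164×1/4 = 41, 164×2/4 = 82, 164×1/4 = 41.
AA: (35 − 41)²/41 = 36/41 = 0.878
Aa: (80 − 82)²/82 = 4/82 = 0.049
aa: (49 − 41)²/41 = 64/41 = 1.561
Sum = 2.49
df = 2. Since 2.49 < 4.605, we do not reject H₀.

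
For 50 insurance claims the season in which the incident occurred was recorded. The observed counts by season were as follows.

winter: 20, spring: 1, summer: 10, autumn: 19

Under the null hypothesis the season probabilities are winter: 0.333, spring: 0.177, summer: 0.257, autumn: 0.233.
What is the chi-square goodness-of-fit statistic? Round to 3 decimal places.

12.906

Expected counts E_i = n·p_i: 50×0.333 = 16.65, 50×0.177 = 8.85, 50×0.257 = 12.85, 50×0.233 = 11.65.
cat         O        E   (O−E)²/E
winter     20    16.65     0.6740
spring      1     8.85     6.9630
summer     10    12.85     0.6321
autumn     19    11.65     4.6371
Sum = 12.906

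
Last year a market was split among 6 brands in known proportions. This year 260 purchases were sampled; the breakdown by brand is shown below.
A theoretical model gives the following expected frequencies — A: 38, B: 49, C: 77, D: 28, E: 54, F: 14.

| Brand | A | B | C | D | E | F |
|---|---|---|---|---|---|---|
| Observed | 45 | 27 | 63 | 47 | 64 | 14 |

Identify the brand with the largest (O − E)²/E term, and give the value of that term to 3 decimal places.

D, 12.893

χ² = (45−38)²/38 + (27−49)²/49 + (63−77)²/77 + (47−28)²/28 + (64−54)²/54 + (14−14)²/14
   = 1.2895 + 9.8776 + 2.5455 + 12.8929 + 1.8519 + 0.0000
The largest term is for D: 12.893.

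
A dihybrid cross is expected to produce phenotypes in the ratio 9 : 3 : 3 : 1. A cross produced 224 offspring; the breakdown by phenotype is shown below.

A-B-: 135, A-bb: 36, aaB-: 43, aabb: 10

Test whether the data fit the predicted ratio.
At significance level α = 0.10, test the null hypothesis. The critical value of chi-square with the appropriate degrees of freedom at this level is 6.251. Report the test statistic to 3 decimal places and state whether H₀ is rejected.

2.667; do not reject

Ratio total = 16. Expected counts: 224×9/16 = 126, 224×3/16 = 42, 224×3/16 = 42, 224×1/16 = 14.
cat         O        E   (O−E)²/E
A-B-      135      126     0.6429
A-bb       36       42     0.8571
aaB-       43       42     0.0238
aabb       10       14     1.1429
Sum = 2.667
df = 3. Since 2.667 < 6.251, we do not reject H₀.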